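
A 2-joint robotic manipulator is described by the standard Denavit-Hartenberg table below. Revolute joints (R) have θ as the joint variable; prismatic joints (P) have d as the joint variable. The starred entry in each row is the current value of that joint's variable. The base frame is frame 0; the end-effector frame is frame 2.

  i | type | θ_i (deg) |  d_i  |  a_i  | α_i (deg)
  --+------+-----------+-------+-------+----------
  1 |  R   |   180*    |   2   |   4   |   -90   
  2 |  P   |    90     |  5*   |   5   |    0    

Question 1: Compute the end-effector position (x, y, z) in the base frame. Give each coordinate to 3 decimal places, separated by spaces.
after link 1: o_1 = (-4.0000, 0.0000, 2.0000)
after link 2: o_2 = (-4.0000, -5.0000, -3.0000)

-4.000 -5.000 -3.000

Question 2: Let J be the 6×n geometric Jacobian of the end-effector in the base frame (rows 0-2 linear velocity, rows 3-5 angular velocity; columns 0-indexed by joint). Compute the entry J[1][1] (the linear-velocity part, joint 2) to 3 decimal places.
-1.000

prismatic axis z_1 = (-0.0000,-1.0000,0.0000)
J_v[:, 1] = z_1; J_ω[:, 1] = (0,0,0)
entry J[1][1] = -1.0000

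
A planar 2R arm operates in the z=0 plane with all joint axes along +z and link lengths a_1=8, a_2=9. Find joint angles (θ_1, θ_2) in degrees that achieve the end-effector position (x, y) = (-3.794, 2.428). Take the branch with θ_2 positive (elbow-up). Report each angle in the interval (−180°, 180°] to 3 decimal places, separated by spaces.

cos θ_2 = (20.2896−8²−9²)/(2·8·9) = -0.8660; θ_2 = 150.0022° (elbow-up)
β = atan2(2.4280,-3.7940) = 147.3825°; ψ = atan2(4.4997,0.2056) = 87.3839°
θ_1 = β − ψ = 59.9986°

59.999 150.002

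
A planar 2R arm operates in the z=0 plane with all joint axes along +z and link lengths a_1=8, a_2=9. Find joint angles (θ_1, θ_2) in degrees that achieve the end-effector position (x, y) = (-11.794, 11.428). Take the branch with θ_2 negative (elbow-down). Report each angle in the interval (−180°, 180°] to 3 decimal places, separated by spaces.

cos θ_2 = (269.6976−8²−9²)/(2·8·9) = 0.8660; θ_2 = -30.0080° (elbow-down)
β = atan2(11.4280,-11.7940) = 135.9030°; ψ = atan2(-4.5011,15.7936) = -15.9073°
θ_1 = β − ψ = 151.8102°

151.810 -30.008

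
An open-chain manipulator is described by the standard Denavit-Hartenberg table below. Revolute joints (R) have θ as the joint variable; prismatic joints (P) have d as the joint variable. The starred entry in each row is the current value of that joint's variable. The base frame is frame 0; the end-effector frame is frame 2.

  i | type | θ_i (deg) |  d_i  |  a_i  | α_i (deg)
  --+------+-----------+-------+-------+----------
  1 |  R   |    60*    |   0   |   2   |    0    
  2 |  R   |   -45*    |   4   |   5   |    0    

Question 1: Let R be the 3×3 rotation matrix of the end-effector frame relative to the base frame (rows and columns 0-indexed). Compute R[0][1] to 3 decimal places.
-0.259

End-effector y-axis (col 1 of R) = (-0.2588,0.9659,0.0000)
R[0][1] = -0.2588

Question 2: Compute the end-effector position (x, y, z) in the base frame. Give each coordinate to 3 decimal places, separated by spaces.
5.830 3.026 4.000

after link 1: o_1 = (1.0000, 1.7321, 0.0000)
after link 2: o_2 = (5.8296, 3.0261, 4.0000)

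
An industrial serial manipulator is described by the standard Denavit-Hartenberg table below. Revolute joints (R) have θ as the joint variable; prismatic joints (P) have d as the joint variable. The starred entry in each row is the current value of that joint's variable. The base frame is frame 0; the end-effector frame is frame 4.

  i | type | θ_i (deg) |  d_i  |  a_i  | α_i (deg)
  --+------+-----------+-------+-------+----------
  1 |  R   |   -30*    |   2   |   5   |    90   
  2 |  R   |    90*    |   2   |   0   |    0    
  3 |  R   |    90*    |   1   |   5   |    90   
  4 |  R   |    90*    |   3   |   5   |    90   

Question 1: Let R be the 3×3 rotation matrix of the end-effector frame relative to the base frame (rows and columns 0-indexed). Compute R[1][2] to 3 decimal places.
End-effector z-axis (col 2 of R) = (-0.8660,0.5000,0.0000)
R[1][2] = 0.5000

0.500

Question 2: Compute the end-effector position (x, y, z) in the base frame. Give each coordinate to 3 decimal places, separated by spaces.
after link 1: o_1 = (4.3301, -2.5000, 2.0000)
after link 2: o_2 = (3.3301, -4.2321, 2.0000)
after link 3: o_3 = (-1.5000, -2.5981, 2.0000)
after link 4: o_4 = (-4.0000, -6.9282, 5.0000)

-4.000 -6.928 5.000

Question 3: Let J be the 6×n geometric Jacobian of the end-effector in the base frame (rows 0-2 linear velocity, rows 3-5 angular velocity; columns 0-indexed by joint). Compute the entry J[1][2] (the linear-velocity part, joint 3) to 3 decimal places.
axis z_2 = (-0.5000,-0.8660,0.0000); lever o_n−o_2 = (-7.3301,-2.6962,3.0000)
cross product → J_v[:, 2] = (-2.5981,1.5000,-5.0000)
J_ω[:, 2] = z_2
entry J[1][2] = 1.5000

1.500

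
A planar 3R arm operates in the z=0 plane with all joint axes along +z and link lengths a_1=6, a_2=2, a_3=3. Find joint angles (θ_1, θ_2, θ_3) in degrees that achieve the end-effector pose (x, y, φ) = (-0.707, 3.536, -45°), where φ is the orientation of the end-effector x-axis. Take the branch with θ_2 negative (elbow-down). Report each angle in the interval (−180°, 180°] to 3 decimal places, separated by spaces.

wrist centre = target − a_3·(cos φ, sin φ) = (-2.8283, 5.6573)
cos θ_2 = (40.0047−6²−2²)/(2·6·2) = 0.0002; θ_2 = -89.9889° (elbow-down)
β = atan2(5.6573,-2.8283) = 116.5623°; ψ = atan2(-2.0000,6.0004) = -18.4338°
θ_1 = β − ψ = 134.9961°
θ_3 = φ − θ_1 − θ_2 = -90.0073° (wrapped to (-180°,180°])

134.996 -89.989 -90.007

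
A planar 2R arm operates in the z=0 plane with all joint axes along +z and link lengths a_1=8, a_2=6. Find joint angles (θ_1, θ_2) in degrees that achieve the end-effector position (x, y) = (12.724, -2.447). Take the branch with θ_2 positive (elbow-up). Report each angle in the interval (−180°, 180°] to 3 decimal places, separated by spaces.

cos θ_2 = (167.8880−8²−6²)/(2·8·6) = 0.7072; θ_2 = 44.9952° (elbow-up)
β = atan2(-2.4470,12.7240) = -10.8859°; ψ = atan2(4.2423,12.2430) = 19.1115°
θ_1 = β − ψ = -29.9974°

-29.997 44.995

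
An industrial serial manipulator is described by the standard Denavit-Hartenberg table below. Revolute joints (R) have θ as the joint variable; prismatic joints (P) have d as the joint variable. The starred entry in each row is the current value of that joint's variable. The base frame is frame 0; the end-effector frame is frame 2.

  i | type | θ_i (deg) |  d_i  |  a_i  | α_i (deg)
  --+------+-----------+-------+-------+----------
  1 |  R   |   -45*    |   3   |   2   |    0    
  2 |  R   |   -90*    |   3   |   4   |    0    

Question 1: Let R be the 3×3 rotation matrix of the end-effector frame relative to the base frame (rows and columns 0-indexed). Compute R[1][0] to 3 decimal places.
-0.707

End-effector x-axis (col 0 of R) = (-0.7071,-0.7071,0.0000)
R[1][0] = -0.7071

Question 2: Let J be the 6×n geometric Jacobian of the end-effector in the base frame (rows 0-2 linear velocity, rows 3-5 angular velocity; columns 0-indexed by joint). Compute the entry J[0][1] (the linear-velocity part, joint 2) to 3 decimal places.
2.828

axis z_1 = (0.0000,0.0000,1.0000); lever o_n−o_1 = (-2.8284,-2.8284,3.0000)
cross product → J_v[:, 1] = (2.8284,-2.8284,0.0000)
J_ω[:, 1] = z_1
entry J[0][1] = 2.8284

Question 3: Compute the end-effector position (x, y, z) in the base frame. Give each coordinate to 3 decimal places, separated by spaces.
after link 1: o_1 = (1.4142, -1.4142, 3.0000)
after link 2: o_2 = (-1.4142, -4.2426, 6.0000)

-1.414 -4.243 6.000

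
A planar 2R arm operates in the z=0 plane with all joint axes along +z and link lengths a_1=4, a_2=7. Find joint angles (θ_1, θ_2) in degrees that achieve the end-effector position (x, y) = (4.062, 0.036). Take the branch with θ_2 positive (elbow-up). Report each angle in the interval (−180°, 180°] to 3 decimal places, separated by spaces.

cos θ_2 = (16.5011−4²−7²)/(2·4·7) = -0.8661; θ_2 = 150.0029° (elbow-up)
β = atan2(0.0360,4.0620) = 0.5078°; ψ = atan2(3.4997,-2.0624) = 120.5107°
θ_1 = β − ψ = -120.0030°

-120.003 150.003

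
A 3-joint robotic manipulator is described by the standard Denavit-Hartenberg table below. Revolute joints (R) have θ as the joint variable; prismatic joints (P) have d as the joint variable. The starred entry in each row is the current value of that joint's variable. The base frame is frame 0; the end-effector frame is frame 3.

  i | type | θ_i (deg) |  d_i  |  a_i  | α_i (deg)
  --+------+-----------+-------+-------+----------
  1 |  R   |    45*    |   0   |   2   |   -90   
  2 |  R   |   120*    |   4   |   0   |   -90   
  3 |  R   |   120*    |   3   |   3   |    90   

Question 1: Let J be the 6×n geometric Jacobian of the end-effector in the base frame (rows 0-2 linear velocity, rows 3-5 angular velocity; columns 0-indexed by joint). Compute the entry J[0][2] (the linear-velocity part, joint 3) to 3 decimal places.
axis z_2 = (-0.6124,-0.6124,0.5000); lever o_n−o_2 = (0.5303,-3.1439,2.7990)
cross product → J_v[:, 2] = (-0.1421,1.9792,2.2500)
J_ω[:, 2] = z_2
entry J[0][2] = -0.1421

-0.142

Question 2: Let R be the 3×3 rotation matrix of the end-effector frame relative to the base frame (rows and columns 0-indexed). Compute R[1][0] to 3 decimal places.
End-effector x-axis (col 0 of R) = (0.7891,-0.4356,0.4330)
R[1][0] = -0.4356

-0.436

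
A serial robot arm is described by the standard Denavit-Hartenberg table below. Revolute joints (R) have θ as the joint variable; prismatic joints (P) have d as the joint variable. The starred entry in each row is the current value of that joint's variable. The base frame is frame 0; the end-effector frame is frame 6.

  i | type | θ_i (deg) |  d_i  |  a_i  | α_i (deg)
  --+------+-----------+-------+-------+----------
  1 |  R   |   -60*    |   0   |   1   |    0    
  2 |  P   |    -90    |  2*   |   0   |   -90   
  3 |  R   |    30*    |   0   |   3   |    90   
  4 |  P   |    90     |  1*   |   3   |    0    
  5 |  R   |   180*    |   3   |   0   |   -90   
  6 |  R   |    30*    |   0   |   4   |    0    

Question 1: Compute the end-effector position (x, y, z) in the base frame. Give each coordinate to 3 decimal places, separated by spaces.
-2.848 -2.263 2.232

after link 1: o_1 = (0.5000, -0.8660, 0.0000)
after link 2: o_2 = (0.5000, -0.8660, 2.0000)
after link 3: o_3 = (-1.7500, -2.1651, 0.5000)
after link 4: o_4 = (-0.6830, -5.0131, 1.3660)
after link 5: o_5 = (-1.9821, -5.7631, 3.9641)
after link 6: o_6 = (-2.8481, -2.2631, 2.2321)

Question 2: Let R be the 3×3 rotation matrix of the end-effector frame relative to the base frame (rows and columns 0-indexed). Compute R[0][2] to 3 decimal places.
End-effector z-axis (col 2 of R) = (-0.7500,-0.4330,-0.5000)
R[0][2] = -0.7500

-0.750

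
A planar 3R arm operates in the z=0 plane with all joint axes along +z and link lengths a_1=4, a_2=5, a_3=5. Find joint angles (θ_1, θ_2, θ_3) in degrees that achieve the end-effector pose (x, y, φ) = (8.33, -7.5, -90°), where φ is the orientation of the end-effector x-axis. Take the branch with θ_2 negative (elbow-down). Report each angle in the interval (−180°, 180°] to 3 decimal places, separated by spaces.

wrist centre = target − a_3·(cos φ, sin φ) = (8.3300, -2.5000)
cos θ_2 = (75.6389−4²−5²)/(2·4·5) = 0.8660; θ_2 = -30.0061° (elbow-down)
β = atan2(-2.5000,8.3300) = -16.7056°; ψ = atan2(-2.5005,8.3299) = -16.7087°
θ_1 = β − ψ = 0.0032°
θ_3 = φ − θ_1 − θ_2 = -59.9971° (wrapped to (-180°,180°])

0.003 -30.006 -59.997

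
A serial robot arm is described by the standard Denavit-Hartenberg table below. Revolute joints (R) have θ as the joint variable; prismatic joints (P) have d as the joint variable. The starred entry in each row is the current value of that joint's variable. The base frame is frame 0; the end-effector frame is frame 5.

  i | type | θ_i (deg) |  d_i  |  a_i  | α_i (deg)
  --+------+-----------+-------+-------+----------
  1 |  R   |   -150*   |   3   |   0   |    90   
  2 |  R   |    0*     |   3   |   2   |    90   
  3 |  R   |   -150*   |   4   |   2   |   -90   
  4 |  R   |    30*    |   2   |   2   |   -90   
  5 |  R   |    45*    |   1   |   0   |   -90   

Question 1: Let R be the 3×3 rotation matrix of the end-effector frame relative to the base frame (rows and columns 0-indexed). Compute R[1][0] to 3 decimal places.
End-effector x-axis (col 0 of R) = (0.6124,0.7071,0.3536)
R[1][0] = 0.7071

0.707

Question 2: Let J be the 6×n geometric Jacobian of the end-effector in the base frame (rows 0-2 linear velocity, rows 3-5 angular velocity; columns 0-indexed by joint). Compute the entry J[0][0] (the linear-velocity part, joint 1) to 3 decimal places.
axis z_0 = ẑ; lever o_n−o_0 = (0.0000,-0.4019,0.8660)
cross product → J_v[:, 0] = (0.4019,0.0000,-0.0000)
J_ω[:, 0] = z_0
entry J[0][0] = 0.4019

0.402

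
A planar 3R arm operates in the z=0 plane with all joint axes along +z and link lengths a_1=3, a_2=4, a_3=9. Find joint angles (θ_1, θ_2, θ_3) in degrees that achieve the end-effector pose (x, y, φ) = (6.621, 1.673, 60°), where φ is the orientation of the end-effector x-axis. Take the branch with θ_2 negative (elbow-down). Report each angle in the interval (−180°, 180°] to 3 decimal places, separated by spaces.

wrist centre = target − a_3·(cos φ, sin φ) = (2.1210, -6.1212)
cos θ_2 = (41.9681−3²−4²)/(2·3·4) = 0.7070; θ_2 = -45.0084° (elbow-down)
β = atan2(-6.1212,2.1210) = -70.8888°; ψ = atan2(-2.8288,5.8280) = -25.8913°
θ_1 = β − ψ = -44.9975°
θ_3 = φ − θ_1 − θ_2 = 150.0059° (wrapped to (-180°,180°])

-44.998 -45.008 150.006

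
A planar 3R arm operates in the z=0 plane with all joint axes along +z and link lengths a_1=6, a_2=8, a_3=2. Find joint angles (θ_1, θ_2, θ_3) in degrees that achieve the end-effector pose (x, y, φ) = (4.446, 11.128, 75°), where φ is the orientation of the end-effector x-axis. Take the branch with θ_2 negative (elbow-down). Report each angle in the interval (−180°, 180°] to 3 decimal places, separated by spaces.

wrist centre = target − a_3·(cos φ, sin φ) = (3.9284, 9.1961)
cos θ_2 = (100.0012−6²−8²)/(2·6·8) = 0.0000; θ_2 = -89.9993° (elbow-down)
β = atan2(9.1961,3.9284) = 66.8691°; ψ = atan2(-8.0000,6.0001) = -53.1297°
θ_1 = β − ψ = 119.9987°
θ_3 = φ − θ_1 − θ_2 = 45.0006° (wrapped to (-180°,180°])

119.999 -89.999 45.001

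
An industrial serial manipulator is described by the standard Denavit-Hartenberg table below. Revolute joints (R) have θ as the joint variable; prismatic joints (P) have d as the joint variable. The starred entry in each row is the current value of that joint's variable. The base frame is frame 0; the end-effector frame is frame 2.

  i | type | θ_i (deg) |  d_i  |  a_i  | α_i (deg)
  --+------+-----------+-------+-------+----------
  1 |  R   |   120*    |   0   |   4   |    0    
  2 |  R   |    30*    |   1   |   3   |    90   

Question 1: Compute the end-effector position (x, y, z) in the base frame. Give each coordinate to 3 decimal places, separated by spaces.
-4.598 4.964 1.000

after link 1: o_1 = (-2.0000, 3.4641, 0.0000)
after link 2: o_2 = (-4.5981, 4.9641, 1.0000)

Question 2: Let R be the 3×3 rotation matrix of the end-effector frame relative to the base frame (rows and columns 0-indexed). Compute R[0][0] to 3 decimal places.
End-effector x-axis (col 0 of R) = (-0.8660,0.5000,0.0000)
R[0][0] = -0.8660

-0.866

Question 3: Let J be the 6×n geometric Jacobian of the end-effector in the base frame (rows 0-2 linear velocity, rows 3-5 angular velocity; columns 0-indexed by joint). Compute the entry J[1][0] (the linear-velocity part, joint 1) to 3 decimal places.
axis z_0 = ẑ; lever o_n−o_0 = (-4.5981,4.9641,1.0000)
cross product → J_v[:, 0] = (-4.9641,-4.5981,0.0000)
J_ω[:, 0] = z_0
entry J[1][0] = -4.5981

-4.598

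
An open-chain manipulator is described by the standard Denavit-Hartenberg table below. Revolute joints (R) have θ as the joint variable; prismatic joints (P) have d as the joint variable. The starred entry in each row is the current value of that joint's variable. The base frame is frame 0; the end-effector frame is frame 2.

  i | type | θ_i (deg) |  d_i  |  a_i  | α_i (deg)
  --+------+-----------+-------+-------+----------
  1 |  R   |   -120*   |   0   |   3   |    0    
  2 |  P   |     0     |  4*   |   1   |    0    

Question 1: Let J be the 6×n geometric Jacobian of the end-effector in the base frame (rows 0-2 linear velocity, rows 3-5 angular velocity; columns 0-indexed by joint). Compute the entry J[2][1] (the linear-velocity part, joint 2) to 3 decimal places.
prismatic axis z_1 = (0.0000,0.0000,1.0000)
J_v[:, 1] = z_1; J_ω[:, 1] = (0,0,0)
entry J[2][1] = 1.0000

1.000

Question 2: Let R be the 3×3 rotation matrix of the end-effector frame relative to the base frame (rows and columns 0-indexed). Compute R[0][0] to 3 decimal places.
-0.500

End-effector x-axis (col 0 of R) = (-0.5000,-0.8660,0.0000)
R[0][0] = -0.5000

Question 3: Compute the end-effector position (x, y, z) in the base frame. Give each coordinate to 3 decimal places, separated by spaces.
after link 1: o_1 = (-1.5000, -2.5981, 0.0000)
after link 2: o_2 = (-2.0000, -3.4641, 4.0000)

-2.000 -3.464 4.000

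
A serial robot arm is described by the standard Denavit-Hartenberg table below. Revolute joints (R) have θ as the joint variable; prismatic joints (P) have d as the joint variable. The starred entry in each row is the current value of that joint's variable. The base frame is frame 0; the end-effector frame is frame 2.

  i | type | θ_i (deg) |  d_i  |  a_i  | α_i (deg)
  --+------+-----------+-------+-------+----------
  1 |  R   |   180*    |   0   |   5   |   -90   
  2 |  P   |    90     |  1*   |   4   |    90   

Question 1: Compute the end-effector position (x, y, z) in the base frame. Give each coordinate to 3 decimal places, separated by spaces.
-5.000 -1.000 -4.000

after link 1: o_1 = (-5.0000, 0.0000, 0.0000)
after link 2: o_2 = (-5.0000, -1.0000, -4.0000)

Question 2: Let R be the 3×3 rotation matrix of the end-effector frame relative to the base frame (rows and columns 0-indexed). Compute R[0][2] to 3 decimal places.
End-effector z-axis (col 2 of R) = (-1.0000,0.0000,0.0000)
R[0][2] = -1.0000

-1.000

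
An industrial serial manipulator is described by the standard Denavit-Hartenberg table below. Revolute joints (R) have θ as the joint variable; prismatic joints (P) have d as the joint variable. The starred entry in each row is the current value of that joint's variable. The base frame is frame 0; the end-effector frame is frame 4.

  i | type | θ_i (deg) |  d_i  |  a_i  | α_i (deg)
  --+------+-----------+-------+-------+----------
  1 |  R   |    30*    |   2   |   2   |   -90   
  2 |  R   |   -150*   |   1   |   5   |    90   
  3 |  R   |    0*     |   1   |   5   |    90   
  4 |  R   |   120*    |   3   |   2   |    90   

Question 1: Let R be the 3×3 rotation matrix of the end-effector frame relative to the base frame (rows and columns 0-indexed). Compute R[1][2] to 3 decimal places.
End-effector z-axis (col 2 of R) = (-0.8660,-0.5000,0.0000)
R[1][2] = -0.5000

-0.500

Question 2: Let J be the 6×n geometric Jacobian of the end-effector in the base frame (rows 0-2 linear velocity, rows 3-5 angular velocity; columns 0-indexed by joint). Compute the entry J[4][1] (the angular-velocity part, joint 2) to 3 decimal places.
axis z_1 = (-0.5000,0.8660,0.0000); lever o_n−o_1 = (-6.9330,-6.3122,2.1340)
cross product → J_v[:, 1] = (1.8481,1.0670,9.1603)
J_ω[:, 1] = z_1
entry J[4][1] = 0.8660

0.866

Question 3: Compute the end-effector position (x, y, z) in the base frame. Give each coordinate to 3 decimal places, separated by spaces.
-5.201 -5.312 4.134

after link 1: o_1 = (1.7321, 1.0000, 2.0000)
after link 2: o_2 = (-2.5179, -0.2990, 4.5000)
after link 3: o_3 = (-6.7010, -2.7141, 6.1340)
after link 4: o_4 = (-5.2010, -5.3122, 4.1340)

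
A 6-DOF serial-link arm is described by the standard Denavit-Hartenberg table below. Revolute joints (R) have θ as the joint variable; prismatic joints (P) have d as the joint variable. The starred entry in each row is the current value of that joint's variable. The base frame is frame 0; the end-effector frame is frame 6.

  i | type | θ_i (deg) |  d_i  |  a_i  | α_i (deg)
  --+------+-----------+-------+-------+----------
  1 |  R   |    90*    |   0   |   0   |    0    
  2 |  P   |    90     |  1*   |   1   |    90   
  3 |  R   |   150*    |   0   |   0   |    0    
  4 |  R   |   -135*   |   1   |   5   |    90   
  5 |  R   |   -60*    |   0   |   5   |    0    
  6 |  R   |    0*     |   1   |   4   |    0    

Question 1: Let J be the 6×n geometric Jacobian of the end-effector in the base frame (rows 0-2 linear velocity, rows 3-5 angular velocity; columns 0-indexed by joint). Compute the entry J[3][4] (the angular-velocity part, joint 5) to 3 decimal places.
axis z_4 = (-0.2588,0.0000,-0.9659); lever o_n−o_4 = (-4.6055,-7.7942,0.1988)
cross product → J_v[:, 4] = (-7.5286,4.5000,2.0173)
J_ω[:, 4] = z_4
entry J[3][4] = -0.2588

-0.259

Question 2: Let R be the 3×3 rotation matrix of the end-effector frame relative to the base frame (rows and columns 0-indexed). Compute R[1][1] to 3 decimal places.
0.500

End-effector y-axis (col 1 of R) = (-0.8365,0.5000,0.2241)
R[1][1] = 0.5000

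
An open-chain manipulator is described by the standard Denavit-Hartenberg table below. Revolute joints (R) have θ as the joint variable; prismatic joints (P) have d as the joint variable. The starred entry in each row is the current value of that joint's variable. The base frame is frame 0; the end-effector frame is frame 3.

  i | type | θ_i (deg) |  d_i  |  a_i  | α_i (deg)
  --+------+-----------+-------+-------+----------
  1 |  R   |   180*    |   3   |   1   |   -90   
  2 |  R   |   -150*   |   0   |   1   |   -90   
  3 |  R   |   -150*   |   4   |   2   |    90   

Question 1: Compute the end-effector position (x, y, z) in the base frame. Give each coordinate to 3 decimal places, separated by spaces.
-3.634 -1.000 6.098

after link 1: o_1 = (-1.0000, 0.0000, 3.0000)
after link 2: o_2 = (-0.1340, 0.0000, 3.5000)
after link 3: o_3 = (-3.6340, -1.0000, 6.0981)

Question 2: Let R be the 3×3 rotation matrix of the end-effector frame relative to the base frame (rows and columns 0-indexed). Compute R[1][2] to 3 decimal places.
End-effector z-axis (col 2 of R) = (-0.4330,0.8660,-0.2500)
R[1][2] = 0.8660

0.866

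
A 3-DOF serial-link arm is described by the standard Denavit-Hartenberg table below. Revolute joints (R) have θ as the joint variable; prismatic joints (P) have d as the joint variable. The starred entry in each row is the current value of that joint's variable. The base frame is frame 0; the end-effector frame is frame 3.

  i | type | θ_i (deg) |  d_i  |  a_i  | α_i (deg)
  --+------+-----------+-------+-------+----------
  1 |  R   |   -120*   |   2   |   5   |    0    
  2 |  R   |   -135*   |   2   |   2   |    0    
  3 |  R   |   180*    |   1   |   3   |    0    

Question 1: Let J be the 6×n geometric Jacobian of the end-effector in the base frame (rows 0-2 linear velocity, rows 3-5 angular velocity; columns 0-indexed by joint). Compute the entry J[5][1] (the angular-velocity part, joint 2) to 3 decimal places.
1.000

axis z_1 = (0.0000,0.0000,1.0000); lever o_n−o_1 = (0.2588,-0.9659,3.0000)
cross product → J_v[:, 1] = (0.9659,0.2588,-0.0000)
J_ω[:, 1] = z_1
entry J[5][1] = 1.0000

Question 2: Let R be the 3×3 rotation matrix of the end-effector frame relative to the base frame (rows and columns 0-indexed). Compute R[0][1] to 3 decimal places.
End-effector y-axis (col 1 of R) = (0.9659,0.2588,0.0000)
R[0][1] = 0.9659

0.966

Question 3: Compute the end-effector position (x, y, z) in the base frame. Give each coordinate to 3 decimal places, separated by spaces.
-2.241 -5.296 5.000

after link 1: o_1 = (-2.5000, -4.3301, 2.0000)
after link 2: o_2 = (-3.0176, -2.3983, 4.0000)
after link 3: o_3 = (-2.2412, -5.2961, 5.0000)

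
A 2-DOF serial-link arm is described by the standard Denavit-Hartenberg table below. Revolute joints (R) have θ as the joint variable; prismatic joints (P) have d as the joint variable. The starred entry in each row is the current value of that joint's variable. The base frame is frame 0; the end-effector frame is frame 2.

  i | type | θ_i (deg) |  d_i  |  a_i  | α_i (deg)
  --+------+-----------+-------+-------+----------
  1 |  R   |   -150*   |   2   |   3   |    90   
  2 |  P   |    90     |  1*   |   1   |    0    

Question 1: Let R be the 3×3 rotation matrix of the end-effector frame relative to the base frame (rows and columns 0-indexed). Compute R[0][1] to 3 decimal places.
End-effector y-axis (col 1 of R) = (0.8660,0.5000,0.0000)
R[0][1] = 0.8660

0.866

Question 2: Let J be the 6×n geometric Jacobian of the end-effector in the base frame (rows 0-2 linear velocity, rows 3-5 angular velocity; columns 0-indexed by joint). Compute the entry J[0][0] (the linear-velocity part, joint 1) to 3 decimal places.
0.634

axis z_0 = ẑ; lever o_n−o_0 = (-3.0981,-0.6340,3.0000)
cross product → J_v[:, 0] = (0.6340,-3.0981,0.0000)
J_ω[:, 0] = z_0
entry J[0][0] = 0.6340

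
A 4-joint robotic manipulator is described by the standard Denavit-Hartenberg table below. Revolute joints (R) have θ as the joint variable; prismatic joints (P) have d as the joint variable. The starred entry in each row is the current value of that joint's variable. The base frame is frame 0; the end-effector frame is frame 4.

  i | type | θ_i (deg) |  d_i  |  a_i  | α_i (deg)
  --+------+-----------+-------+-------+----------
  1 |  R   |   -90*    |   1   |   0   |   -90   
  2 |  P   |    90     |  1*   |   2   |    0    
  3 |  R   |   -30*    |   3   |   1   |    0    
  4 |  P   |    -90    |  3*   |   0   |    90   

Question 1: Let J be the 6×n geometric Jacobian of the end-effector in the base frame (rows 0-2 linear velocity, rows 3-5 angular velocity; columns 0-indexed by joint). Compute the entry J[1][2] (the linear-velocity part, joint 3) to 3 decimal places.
axis z_2 = (1.0000,0.0000,0.0000); lever o_n−o_2 = (6.0000,-0.5000,-0.8660)
cross product → J_v[:, 2] = (-0.0000,0.8660,-0.5000)
J_ω[:, 2] = z_2
entry J[1][2] = 0.8660

0.866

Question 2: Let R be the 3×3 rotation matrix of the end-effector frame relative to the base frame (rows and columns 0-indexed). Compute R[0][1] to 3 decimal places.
End-effector y-axis (col 1 of R) = (1.0000,0.0000,0.0000)
R[0][1] = 1.0000

1.000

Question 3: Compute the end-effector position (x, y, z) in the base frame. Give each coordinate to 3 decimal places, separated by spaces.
7.000 -0.500 -1.866

after link 1: o_1 = (0.0000, 0.0000, 1.0000)
after link 2: o_2 = (1.0000, -0.0000, -1.0000)
after link 3: o_3 = (4.0000, -0.5000, -1.8660)
after link 4: o_4 = (7.0000, -0.5000, -1.8660)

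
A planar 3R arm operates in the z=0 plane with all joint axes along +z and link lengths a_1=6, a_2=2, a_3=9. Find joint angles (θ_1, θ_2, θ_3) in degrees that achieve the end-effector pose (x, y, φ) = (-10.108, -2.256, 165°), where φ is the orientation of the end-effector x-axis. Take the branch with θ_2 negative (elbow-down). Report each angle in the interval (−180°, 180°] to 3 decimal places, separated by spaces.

wrist centre = target − a_3·(cos φ, sin φ) = (-1.4147, -4.5854)
cos θ_2 = (23.0269−6²−2²)/(2·6·2) = -0.7072; θ_2 = -135.0085° (elbow-down)
β = atan2(-4.5854,-1.4147) = -107.1459°; ψ = atan2(-1.4140,4.5856) = -17.1376°
θ_1 = β − ψ = -90.0083°
θ_3 = φ − θ_1 − θ_2 = 30.0168° (wrapped to (-180°,180°])

-90.008 -135.009 30.017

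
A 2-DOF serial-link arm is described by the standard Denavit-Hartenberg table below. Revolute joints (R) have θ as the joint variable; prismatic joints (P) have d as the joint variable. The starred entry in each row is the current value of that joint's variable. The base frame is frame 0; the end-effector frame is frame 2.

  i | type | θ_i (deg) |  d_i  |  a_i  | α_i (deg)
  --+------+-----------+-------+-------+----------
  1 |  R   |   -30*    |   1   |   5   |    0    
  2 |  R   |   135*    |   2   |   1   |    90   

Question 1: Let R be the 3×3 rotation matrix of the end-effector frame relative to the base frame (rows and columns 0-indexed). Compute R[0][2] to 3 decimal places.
0.966

End-effector z-axis (col 2 of R) = (0.9659,0.2588,0.0000)
R[0][2] = 0.9659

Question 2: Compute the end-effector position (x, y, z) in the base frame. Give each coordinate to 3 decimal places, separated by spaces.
after link 1: o_1 = (4.3301, -2.5000, 1.0000)
after link 2: o_2 = (4.0713, -1.5341, 3.0000)

4.071 -1.534 3.000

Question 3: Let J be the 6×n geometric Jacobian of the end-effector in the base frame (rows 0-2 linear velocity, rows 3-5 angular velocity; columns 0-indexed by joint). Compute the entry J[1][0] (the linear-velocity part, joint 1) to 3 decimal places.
4.071

axis z_0 = ẑ; lever o_n−o_0 = (4.0713,-1.5341,3.0000)
cross product → J_v[:, 0] = (1.5341,4.0713,-0.0000)
J_ω[:, 0] = z_0
entry J[1][0] = 4.0713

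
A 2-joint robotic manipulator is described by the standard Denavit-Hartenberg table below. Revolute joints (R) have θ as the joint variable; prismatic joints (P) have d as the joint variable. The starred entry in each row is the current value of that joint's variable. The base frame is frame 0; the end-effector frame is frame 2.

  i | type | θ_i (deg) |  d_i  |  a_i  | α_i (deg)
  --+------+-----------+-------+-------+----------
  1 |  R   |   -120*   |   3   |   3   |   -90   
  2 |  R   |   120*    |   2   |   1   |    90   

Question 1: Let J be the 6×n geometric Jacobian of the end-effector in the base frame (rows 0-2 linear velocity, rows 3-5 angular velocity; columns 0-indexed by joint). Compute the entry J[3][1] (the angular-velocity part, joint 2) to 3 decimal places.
0.866

axis z_1 = (0.8660,-0.5000,0.0000); lever o_n−o_1 = (1.9821,-0.5670,-0.8660)
cross product → J_v[:, 1] = (0.4330,0.7500,0.5000)
J_ω[:, 1] = z_1
entry J[3][1] = 0.8660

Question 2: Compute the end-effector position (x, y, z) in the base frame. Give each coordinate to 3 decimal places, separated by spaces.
after link 1: o_1 = (-1.5000, -2.5981, 3.0000)
after link 2: o_2 = (0.4821, -3.1651, 2.1340)

0.482 -3.165 2.134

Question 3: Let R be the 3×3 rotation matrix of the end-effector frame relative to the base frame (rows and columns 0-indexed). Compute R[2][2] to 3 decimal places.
End-effector z-axis (col 2 of R) = (-0.4330,-0.7500,-0.5000)
R[2][2] = -0.5000

-0.500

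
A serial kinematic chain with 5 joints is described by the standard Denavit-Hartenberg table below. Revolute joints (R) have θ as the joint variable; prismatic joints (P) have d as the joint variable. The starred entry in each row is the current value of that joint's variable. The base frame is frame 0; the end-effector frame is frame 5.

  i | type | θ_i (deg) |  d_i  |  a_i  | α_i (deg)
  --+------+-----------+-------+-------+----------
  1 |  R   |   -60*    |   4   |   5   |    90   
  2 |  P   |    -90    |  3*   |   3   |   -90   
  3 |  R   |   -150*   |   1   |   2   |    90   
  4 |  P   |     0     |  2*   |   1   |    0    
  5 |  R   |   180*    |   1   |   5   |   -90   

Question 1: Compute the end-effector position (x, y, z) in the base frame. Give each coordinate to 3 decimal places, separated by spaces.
3.518 -4.897 0.768

after link 1: o_1 = (2.5000, -4.3301, 4.0000)
after link 2: o_2 = (-0.0981, -5.8301, 1.0000)
after link 3: o_3 = (-0.4641, -7.1962, 2.7321)
after link 4: o_4 = (0.6029, -6.5801, 4.5981)
after link 5: o_5 = (3.5179, -4.8971, 0.7679)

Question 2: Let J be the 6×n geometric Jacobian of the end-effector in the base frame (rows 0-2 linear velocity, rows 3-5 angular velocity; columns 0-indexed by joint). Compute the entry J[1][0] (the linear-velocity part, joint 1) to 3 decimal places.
axis z_0 = ẑ; lever o_n−o_0 = (3.5179,-4.8971,0.7679)
cross product → J_v[:, 0] = (4.8971,3.5179,-0.0000)
J_ω[:, 0] = z_0
entry J[1][0] = 3.5179

3.518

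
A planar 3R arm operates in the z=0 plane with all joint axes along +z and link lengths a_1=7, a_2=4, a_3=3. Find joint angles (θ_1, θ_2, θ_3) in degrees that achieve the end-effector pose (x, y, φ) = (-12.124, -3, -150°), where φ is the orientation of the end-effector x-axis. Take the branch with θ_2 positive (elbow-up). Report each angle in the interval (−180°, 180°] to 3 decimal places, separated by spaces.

167.894 60.008 -17.902

wrist centre = target − a_3·(cos φ, sin φ) = (-9.5259, -1.5000)
cos θ_2 = (92.9932−7²−4²)/(2·7·4) = 0.4999; θ_2 = 60.0080° (elbow-up)
β = atan2(-1.5000,-9.5259) = -171.0514°; ψ = atan2(3.4644,8.9995) = 21.0543°
θ_1 = β − ψ = -192.1057°
θ_3 = φ − θ_1 − θ_2 = -17.9023° (wrapped to (-180°,180°])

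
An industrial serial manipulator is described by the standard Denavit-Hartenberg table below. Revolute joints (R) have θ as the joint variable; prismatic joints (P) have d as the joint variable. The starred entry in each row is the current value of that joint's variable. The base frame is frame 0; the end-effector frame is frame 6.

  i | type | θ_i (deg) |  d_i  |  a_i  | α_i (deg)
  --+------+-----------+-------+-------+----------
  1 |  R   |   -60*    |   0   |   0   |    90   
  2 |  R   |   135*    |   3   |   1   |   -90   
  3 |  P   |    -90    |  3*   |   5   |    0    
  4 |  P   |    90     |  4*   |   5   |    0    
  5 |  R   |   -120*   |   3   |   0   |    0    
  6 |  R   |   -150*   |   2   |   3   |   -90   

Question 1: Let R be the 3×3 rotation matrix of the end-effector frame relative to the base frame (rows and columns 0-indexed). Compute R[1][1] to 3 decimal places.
End-effector y-axis (col 1 of R) = (0.3536,-0.6124,0.7071)
R[1][1] = -0.6124

-0.612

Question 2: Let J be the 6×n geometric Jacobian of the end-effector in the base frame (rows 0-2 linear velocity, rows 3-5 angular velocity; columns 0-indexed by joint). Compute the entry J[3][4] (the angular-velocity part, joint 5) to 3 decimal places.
-0.354

axis z_4 = (-0.3536,0.6124,-0.7071); lever o_n−o_4 = (0.8303,4.5619,-3.5355)
cross product → J_v[:, 4] = (1.0607,-1.8371,-2.1213)
J_ω[:, 4] = z_4
entry J[3][4] = -0.3536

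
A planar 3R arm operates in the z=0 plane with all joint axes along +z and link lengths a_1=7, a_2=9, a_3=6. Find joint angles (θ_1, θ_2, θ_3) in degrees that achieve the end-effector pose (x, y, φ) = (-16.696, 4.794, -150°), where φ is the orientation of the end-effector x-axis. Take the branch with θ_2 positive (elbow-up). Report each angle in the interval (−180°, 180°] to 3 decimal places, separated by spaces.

111.743 60.004 38.254

wrist centre = target − a_3·(cos φ, sin φ) = (-11.4998, 7.7940)
cos θ_2 = (192.9929−7²−9²)/(2·7·9) = 0.4999; θ_2 = 60.0037° (elbow-up)
β = atan2(7.7940,-11.4998) = 145.8726°; ψ = atan2(7.7945,11.4995) = 34.1300°
θ_1 = β − ψ = 111.7426°
θ_3 = φ − θ_1 − θ_2 = 38.2536° (wrapped to (-180°,180°])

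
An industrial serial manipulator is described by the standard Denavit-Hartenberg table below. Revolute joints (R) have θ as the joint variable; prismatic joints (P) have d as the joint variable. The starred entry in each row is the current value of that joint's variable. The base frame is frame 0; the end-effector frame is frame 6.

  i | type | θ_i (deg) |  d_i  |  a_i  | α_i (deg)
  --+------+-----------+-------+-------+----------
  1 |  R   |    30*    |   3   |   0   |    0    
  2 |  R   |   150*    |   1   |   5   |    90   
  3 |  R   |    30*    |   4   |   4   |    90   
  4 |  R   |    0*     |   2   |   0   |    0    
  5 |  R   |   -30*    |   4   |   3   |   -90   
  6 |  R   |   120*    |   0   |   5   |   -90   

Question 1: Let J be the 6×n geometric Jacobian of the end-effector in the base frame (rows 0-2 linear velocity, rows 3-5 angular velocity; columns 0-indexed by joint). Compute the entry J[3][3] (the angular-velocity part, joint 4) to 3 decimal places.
axis z_3 = (-0.5000,0.0000,-0.8660); lever o_n−o_3 = (-1.2099,-0.2500,-1.2296)
cross product → J_v[:, 3] = (-0.2165,0.4330,0.1250)
J_ω[:, 3] = z_3
entry J[3][3] = -0.5000

-0.500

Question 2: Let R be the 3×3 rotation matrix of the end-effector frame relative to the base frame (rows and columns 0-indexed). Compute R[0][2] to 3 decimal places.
End-effector z-axis (col 2 of R) = (0.3995,0.4330,-0.8080)
R[0][2] = 0.3995

0.400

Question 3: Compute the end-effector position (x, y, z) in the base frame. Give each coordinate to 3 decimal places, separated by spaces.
after link 1: o_1 = (0.0000, 0.0000, 3.0000)
after link 2: o_2 = (-5.0000, 0.0000, 4.0000)
after link 3: o_3 = (-8.4641, 4.0000, 6.0000)
after link 4: o_4 = (-9.4641, 4.0000, 4.2679)
after link 5: o_5 = (-13.7141, 2.5000, 2.1029)
after link 6: o_6 = (-9.6740, 3.7500, 4.7704)

-9.674 3.750 4.770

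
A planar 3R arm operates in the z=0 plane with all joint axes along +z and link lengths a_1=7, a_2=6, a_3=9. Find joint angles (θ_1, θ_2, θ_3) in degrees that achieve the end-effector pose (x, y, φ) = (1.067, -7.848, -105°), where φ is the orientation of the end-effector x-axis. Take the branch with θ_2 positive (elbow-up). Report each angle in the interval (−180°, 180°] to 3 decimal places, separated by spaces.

wrist centre = target − a_3·(cos φ, sin φ) = (3.3964, 0.8453)
cos θ_2 = (12.2499−7²−6²)/(2·7·6) = -0.8661; θ_2 = 150.0054° (elbow-up)
β = atan2(0.8453,3.3964) = 13.9765°; ψ = atan2(2.9995,1.8036) = 58.9821°
θ_1 = β − ψ = -45.0056°
θ_3 = φ − θ_1 − θ_2 = 150.0002° (wrapped to (-180°,180°])

-45.006 150.005 150.000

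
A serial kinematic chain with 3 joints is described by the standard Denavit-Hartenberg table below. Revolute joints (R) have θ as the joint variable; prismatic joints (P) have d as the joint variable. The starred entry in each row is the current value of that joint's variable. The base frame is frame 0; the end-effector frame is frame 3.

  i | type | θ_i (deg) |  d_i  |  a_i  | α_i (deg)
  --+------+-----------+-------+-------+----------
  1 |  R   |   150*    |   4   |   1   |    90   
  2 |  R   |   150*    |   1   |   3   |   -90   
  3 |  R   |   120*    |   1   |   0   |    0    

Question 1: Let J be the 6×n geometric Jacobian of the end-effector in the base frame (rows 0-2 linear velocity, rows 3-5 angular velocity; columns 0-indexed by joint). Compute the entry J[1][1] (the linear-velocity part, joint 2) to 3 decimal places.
axis z_1 = (0.5000,0.8660,0.0000); lever o_n−o_1 = (3.1830,-0.6830,0.6340)
cross product → J_v[:, 1] = (0.5490,-0.3170,-3.0981)
J_ω[:, 1] = z_1
entry J[1][1] = -0.3170

-0.317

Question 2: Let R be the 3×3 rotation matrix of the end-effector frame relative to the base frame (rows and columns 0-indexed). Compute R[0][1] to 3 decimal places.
End-effector y-axis (col 1 of R) = (-0.3995,0.8080,-0.4330)
R[0][1] = -0.3995

-0.400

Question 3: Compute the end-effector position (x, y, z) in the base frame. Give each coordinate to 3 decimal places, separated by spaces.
2.317 -0.183 4.634

after link 1: o_1 = (-0.8660, 0.5000, 4.0000)
after link 2: o_2 = (1.8840, 0.0670, 5.5000)
after link 3: o_3 = (2.3170, -0.1830, 4.6340)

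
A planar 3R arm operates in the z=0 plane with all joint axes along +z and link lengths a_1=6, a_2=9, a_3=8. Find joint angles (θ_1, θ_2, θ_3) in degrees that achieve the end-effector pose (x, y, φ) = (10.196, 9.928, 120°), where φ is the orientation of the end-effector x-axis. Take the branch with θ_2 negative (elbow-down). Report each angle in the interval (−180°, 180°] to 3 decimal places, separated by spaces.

wrist centre = target − a_3·(cos φ, sin φ) = (14.1960, 2.9998)
cos θ_2 = (210.5252−6²−9²)/(2·6·9) = 0.8660; θ_2 = -30.0059° (elbow-down)
β = atan2(2.9998,14.1960) = 11.9318°; ψ = atan2(-4.5008,13.7938) = -18.0711°
θ_1 = β − ψ = 30.0029°
θ_3 = φ − θ_1 − θ_2 = 120.0030° (wrapped to (-180°,180°])

30.003 -30.006 120.003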